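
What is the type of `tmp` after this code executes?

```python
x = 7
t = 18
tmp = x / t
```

int / int always returns float in Python 3 (7 / 18 = 0.388889)

float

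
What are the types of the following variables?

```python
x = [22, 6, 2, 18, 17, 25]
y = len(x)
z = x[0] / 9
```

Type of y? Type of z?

len() returns int; int / int returns float

int, float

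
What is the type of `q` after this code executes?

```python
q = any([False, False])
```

any() returns bool

bool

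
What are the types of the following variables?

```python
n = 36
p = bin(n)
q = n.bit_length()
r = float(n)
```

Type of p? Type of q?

bin() returns str; int.bit_length() returns int

str, int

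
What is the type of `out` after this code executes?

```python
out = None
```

None has type NoneType

NoneType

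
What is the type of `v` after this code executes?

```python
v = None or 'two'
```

'or' with None returns the other value ('two', str)

str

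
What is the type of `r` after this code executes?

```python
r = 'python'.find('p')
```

str.find() returns int (index, or -1)

int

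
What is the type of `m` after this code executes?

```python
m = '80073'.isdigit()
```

str.isdigit() returns bool

bool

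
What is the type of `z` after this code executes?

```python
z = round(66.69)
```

round() with no ndigits arg returns int

int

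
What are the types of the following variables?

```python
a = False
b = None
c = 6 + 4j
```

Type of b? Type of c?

b is NoneType; c is complex

NoneType, complex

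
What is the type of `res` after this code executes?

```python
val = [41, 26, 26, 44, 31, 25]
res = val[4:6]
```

Slicing a list always returns a list

list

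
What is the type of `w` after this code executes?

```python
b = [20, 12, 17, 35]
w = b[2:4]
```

Slicing a list always returns a list

list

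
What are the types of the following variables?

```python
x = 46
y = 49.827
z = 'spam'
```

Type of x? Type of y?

x is int; y is float

int, float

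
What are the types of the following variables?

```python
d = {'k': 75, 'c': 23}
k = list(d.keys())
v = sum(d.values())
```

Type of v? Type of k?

sum of int values returns int; list(...) returns list

int, list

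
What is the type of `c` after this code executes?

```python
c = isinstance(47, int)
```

isinstance() returns bool

bool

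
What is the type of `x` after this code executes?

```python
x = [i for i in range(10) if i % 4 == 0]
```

A list comprehension [...] produces a list

list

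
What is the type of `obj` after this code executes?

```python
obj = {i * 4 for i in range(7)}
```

A set comprehension {expr for x in iterable} produces a set

set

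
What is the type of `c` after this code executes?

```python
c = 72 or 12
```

'or' returns the first truthy value (72, which is int)

int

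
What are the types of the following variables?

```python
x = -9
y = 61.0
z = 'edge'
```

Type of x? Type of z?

x is int; z is str

int, str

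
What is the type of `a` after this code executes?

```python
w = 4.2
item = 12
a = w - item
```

float - int returns float (4.2 - 12 = -7.8)

float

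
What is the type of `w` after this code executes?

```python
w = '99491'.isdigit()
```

str.isdigit() returns bool

bool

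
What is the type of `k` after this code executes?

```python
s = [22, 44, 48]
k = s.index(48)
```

list.index() returns int

int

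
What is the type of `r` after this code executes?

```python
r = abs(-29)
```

abs() of int returns int

int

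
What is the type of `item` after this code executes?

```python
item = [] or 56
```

'or' returns first truthy value (56, which is int)

int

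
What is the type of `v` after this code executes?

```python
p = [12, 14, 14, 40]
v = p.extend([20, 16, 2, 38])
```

list.extend() returns None

NoneType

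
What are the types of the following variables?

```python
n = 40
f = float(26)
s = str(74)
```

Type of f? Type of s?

f is float; s is str

float, str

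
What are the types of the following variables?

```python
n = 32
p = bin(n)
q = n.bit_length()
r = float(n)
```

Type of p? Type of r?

bin() returns str; float() returns float

str, float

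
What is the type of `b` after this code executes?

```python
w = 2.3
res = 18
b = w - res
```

float - int returns float (2.3 - 18 = -15.7)

float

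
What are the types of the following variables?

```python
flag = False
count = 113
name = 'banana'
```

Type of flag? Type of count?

flag is bool; count is int

bool, int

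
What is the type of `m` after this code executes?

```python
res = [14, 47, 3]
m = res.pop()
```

list.pop() returns the popped element (int here)

int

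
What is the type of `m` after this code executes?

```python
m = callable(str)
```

callable() returns bool

bool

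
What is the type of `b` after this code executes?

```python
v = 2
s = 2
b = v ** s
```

int ** positive int returns int (2 ** 2 = 4)

int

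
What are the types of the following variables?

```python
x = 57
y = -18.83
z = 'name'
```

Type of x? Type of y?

x is int; y is float

int, float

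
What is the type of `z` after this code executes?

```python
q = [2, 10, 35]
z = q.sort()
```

list.sort() returns None (sorts in place)

NoneType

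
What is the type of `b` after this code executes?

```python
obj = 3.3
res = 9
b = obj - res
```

float - int returns float (3.3 - 9 = -5.7)

float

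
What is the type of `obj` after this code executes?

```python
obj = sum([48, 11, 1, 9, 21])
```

sum() of ints returns int

int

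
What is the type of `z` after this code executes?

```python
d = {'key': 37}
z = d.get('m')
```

dict.get() returns None when key 'm' is not found and no default given

NoneType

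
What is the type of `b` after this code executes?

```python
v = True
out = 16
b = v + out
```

bool + int returns int (True is 1, so 1 + 16 = 17)

int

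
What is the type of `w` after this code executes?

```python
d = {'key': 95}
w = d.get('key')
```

dict.get() returns the value (int) when key is found

int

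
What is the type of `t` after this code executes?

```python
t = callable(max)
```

callable() returns bool

bool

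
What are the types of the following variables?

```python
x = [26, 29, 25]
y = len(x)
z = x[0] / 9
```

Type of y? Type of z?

len() returns int; int / int returns float

int, float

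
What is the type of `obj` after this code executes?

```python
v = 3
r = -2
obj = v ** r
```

int ** negative int returns float

float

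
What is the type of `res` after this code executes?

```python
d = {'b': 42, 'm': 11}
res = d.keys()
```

.keys() returns a dict_keys view object

dict_keys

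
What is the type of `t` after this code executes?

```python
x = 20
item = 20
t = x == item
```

Equality comparison returns bool

bool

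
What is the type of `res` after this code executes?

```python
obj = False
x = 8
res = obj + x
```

bool + int returns int (False is 0, so 0 + 8 = 8)

int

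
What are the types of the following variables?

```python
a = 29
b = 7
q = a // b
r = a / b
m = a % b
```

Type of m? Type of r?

int % int returns int; int / int returns float

int, float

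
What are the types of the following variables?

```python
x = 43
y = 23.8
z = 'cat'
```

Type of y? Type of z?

y is float; z is str

float, str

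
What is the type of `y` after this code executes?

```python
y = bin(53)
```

bin() returns str representation

str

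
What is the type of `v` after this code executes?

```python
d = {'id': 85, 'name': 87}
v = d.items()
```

dict.items() returns a dict_items view

dict_items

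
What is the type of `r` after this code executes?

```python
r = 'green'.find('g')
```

str.find() returns int (index, or -1)

int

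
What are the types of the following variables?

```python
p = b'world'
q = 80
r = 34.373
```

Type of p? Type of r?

p is bytes; r is float

bytes, float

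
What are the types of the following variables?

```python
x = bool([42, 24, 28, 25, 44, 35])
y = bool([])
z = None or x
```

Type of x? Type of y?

bool() returns bool; bool() returns bool

bool, bool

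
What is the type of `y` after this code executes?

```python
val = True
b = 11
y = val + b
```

bool + int returns int (True is 1, so 1 + 11 = 12)

int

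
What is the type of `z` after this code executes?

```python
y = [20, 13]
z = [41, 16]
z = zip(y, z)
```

zip() returns a zip iterator object

zip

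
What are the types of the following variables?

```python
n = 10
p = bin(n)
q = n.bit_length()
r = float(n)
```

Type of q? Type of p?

int.bit_length() returns int; bin() returns str

int, str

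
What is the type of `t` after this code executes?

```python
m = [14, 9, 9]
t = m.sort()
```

list.sort() returns None (sorts in place)

NoneType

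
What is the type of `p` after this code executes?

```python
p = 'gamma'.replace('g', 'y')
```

str.replace() returns str

str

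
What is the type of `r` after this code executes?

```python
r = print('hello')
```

print() returns None

NoneType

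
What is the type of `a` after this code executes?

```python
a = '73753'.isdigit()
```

str.isdigit() returns bool

bool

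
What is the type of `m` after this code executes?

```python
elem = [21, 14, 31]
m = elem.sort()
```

list.sort() returns None (sorts in place)

NoneType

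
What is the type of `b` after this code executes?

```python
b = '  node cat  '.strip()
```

str.strip() returns str

str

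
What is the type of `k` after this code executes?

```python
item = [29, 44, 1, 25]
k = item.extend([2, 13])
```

list.extend() returns None

NoneType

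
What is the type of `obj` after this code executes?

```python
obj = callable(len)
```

callable() returns bool

bool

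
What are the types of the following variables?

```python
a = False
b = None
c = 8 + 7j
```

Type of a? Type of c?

a is bool; c is complex

bool, complex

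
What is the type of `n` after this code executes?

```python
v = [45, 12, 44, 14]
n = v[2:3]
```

Slicing a list always returns a list

list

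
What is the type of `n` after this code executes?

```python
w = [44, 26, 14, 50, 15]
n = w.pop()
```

list.pop() returns the popped element (int here)

int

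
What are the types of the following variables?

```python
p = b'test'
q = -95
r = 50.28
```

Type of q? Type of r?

q is int; r is float

int, float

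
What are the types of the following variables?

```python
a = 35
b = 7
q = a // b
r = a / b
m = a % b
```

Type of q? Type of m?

int // int returns int; int % int returns int

int, int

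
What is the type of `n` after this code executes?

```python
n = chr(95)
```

chr() returns str (single character)

str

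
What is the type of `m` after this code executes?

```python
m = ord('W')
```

ord() returns int (Unicode code point)

int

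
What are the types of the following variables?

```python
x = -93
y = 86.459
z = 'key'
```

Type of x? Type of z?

x is int; z is str

int, str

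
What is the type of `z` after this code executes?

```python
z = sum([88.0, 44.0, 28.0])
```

sum() of floats returns float

float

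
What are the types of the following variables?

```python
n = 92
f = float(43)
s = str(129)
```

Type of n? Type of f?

n is int; f is float

int, float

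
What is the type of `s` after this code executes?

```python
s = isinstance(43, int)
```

isinstance() returns bool

bool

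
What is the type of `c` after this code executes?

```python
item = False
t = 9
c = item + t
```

bool + int returns int (False is 0, so 0 + 9 = 9)

int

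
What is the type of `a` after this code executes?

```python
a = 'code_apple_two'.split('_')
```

str.split() returns list

list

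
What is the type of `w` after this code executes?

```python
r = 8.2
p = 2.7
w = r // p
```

float // float returns float (floor division preserves float type)

float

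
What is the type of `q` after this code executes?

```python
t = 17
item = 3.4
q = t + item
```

int + float returns float (17 + 3.4 = 20.4)

float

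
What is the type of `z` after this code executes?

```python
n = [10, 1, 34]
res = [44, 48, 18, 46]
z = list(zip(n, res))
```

list(zip(...)) returns a list of tuples

list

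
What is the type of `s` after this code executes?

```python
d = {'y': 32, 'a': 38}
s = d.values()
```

.values() returns a dict_values view object

dict_values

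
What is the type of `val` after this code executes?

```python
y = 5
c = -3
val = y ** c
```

int ** negative int returns float

float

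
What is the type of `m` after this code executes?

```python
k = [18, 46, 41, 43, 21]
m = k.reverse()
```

list.reverse() returns None

NoneType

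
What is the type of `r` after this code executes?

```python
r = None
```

None has type NoneType

NoneType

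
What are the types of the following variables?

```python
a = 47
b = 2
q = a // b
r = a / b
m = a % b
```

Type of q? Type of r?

int // int returns int; int / int returns float

int, float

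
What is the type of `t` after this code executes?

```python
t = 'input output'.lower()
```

str.lower() returns str

str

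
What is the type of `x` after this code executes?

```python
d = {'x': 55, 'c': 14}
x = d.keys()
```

.keys() returns a dict_keys view object

dict_keys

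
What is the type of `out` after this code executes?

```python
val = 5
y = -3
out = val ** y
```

int ** negative int returns float

float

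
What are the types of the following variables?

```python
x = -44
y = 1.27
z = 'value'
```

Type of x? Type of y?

x is int; y is float

int, float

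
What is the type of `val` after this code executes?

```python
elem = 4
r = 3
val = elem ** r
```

int ** positive int returns int (4 ** 3 = 64)

int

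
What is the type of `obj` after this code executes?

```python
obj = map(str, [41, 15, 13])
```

map() returns a map iterator object

map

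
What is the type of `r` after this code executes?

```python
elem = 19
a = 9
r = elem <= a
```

Comparison operators return bool

bool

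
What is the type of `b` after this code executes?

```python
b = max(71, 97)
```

max() of ints returns int

int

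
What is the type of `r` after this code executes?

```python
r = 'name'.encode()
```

str.encode() returns bytes

bytes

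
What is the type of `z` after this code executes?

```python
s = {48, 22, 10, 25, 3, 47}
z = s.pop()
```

Popping from a set of ints returns int

int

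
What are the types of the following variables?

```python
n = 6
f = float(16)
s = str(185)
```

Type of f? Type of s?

f is float; s is str

float, str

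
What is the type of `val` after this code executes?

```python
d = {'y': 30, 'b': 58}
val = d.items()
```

dict.items() returns a dict_items view

dict_items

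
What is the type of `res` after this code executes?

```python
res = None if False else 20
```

Ternary: condition is False, else branch (20) taken → int

int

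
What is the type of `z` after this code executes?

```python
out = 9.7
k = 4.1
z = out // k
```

float // float returns float (floor division preserves float type)

float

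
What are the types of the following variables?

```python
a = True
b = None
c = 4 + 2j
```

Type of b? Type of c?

b is NoneType; c is complex

NoneType, complex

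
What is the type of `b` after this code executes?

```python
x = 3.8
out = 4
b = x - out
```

float - int returns float (3.8 - 4 = -0.2)

float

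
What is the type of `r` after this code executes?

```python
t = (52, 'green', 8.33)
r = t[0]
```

Index 0 of tuple is 52 which is int

int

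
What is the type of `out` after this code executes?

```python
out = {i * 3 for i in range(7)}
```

A set comprehension {expr for x in iterable} produces a set

set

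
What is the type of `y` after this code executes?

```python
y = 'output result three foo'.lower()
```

str.lower() returns str

str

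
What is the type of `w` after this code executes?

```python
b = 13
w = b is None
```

'is' comparison returns bool

bool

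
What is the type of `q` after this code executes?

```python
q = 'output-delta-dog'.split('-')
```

str.split() returns list

list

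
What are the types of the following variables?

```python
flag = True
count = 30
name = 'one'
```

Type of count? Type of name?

count is int; name is str

int, str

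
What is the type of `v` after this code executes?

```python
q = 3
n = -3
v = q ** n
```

int ** negative int returns float

float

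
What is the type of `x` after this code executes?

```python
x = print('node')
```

print() returns None

NoneType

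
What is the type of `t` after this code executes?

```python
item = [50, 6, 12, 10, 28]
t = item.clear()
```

list.clear() returns None

NoneType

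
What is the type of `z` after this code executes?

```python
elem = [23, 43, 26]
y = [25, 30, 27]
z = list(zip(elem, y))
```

list(zip(...)) returns a list of tuples

list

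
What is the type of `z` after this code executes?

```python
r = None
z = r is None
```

'is' comparison returns bool

bool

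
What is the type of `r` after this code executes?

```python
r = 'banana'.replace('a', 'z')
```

str.replace() returns str

str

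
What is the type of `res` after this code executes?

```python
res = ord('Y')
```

ord() returns int (Unicode code point)

int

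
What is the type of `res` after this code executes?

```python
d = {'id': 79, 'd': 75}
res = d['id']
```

Accessing dict[str, int] with key 'id' returns int value 79

int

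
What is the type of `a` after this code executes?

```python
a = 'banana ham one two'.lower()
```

str.lower() returns str

str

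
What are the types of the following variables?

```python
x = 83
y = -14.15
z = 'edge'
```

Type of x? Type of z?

x is int; z is str

int, str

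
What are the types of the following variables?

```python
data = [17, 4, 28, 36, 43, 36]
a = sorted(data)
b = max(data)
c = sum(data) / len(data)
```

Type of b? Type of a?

max of ints returns int; sorted() returns list

int, list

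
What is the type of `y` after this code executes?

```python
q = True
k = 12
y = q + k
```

bool + int returns int (True is 1, so 1 + 12 = 13)

int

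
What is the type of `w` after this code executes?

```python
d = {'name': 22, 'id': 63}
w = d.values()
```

.values() returns a dict_values view object

dict_values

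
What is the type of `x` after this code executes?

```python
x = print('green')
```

print() returns None

NoneType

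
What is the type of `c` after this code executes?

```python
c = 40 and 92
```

'and' returns the last value when all truthy (92, which is int)

int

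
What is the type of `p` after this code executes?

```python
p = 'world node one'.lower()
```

str.lower() returns str

str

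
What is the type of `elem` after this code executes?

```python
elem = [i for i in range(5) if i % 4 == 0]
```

A list comprehension [...] produces a list

list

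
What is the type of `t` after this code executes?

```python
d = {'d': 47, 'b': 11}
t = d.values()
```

.values() returns a dict_values view object

dict_values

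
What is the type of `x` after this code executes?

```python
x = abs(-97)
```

abs() of int returns int

int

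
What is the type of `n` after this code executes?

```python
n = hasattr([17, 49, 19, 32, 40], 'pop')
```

hasattr() returns bool

bool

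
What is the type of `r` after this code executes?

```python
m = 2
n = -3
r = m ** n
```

int ** negative int returns float

float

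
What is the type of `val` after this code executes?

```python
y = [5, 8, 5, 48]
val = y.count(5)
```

list.count() returns int

int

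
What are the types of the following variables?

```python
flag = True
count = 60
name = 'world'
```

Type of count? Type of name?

count is int; name is str

int, str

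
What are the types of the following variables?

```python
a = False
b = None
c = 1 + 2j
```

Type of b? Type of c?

b is NoneType; c is complex

NoneType, complex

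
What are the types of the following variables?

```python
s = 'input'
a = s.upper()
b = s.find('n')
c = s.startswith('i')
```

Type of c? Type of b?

str.startswith() returns bool; str.find() returns int

bool, int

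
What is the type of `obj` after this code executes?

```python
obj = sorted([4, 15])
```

sorted() always returns list

list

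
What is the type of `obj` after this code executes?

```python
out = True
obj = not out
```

'not' always returns bool

bool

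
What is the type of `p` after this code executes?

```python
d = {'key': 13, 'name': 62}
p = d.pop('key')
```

dict.pop() returns the value (int)

int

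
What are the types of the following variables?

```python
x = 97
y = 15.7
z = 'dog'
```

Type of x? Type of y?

x is int; y is float

int, float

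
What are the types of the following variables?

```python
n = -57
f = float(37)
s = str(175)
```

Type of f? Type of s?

f is float; s is str

float, str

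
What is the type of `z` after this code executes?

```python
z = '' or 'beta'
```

'or' returns first truthy value ('beta', which is str)

str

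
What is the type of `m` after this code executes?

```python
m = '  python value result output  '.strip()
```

str.strip() returns str

str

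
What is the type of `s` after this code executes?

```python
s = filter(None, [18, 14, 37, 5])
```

filter() returns a filter iterator object

filter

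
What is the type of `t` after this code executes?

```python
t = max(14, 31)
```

max() of ints returns int

int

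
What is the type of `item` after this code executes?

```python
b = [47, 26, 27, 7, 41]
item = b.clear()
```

list.clear() returns None

NoneType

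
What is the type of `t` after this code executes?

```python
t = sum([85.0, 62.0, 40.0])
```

sum() of floats returns float

float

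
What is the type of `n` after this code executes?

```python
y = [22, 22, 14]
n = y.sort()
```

list.sort() returns None (sorts in place)

NoneType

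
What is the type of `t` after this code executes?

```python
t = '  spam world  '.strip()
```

str.strip() returns str

str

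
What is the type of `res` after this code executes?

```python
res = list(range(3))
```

list(range(...)) returns list

list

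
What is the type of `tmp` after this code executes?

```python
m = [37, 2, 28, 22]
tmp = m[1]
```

Indexing a list of ints returns int (m[1] = 2)

int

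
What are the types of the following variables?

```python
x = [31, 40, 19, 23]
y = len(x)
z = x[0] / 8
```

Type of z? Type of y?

int / int returns float; len() returns int

float, int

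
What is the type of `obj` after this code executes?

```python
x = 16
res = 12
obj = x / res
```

int / int always returns float in Python 3 (16 / 12 = 1.33333)

float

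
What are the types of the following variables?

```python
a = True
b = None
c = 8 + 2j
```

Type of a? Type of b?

a is bool; b is NoneType

bool, NoneType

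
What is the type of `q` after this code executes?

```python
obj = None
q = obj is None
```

'is' comparison returns bool

bool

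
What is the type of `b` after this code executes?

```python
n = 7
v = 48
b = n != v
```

Comparison operators return bool

bool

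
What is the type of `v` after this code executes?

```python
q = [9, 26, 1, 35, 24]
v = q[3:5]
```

Slicing a list always returns a list

list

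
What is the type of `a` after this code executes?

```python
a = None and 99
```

'and' returns first falsy value (None)

NoneType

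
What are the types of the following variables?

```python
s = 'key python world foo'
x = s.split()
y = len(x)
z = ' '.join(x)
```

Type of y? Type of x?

len() returns int; str.split() returns list

int, list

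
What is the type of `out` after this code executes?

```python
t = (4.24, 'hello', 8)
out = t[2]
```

Index 2 of tuple is 8 which is int

int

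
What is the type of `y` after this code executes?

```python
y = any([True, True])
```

any() returns bool

bool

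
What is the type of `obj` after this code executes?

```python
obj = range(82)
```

range() returns a range object

range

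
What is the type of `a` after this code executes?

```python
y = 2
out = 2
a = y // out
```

int // int returns int (2 // 2 = 1)

int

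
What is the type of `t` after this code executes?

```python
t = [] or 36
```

'or' returns first truthy value (36, which is int)

int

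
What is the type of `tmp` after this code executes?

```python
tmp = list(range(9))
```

list(range(...)) returns list

list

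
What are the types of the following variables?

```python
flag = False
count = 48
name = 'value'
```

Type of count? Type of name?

count is int; name is str

int, str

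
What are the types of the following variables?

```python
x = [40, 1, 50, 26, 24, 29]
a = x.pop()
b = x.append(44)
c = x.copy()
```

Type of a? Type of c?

list.pop() returns the element (int); list.copy() returns list

int, list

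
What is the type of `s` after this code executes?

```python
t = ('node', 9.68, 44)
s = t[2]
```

Index 2 of tuple is 44 which is int

int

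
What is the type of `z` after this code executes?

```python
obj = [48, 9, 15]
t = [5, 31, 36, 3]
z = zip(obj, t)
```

zip() returns a zip iterator object

zip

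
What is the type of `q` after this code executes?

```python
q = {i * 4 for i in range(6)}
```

A set comprehension {expr for x in iterable} produces a set

set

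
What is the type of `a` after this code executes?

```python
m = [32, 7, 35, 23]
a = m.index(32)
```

list.index() returns int

int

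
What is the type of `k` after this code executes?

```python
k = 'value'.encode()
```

str.encode() returns bytes

bytes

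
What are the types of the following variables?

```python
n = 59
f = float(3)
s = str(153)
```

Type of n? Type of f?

n is int; f is float

int, float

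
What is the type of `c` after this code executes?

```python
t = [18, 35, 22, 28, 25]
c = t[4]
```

Indexing a list of ints returns int (t[4] = 25)

int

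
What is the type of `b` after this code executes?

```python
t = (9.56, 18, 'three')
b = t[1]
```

Index 1 of tuple is 18 which is int

int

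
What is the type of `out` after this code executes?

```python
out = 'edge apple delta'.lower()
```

str.lower() returns str

str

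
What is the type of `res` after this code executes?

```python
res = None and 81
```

'and' returns first falsy value (None)

NoneType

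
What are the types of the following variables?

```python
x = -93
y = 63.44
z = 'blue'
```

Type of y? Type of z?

y is float; z is str

float, str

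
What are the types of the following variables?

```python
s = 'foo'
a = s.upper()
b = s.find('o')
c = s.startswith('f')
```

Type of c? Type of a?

str.startswith() returns bool; str.upper() returns str

bool, str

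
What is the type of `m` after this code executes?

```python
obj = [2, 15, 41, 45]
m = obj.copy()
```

list.copy() returns list

list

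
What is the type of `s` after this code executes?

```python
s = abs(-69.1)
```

abs() of float returns float

float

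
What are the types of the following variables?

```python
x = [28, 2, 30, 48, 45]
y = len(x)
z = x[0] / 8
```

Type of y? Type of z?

len() returns int; int / int returns float

int, float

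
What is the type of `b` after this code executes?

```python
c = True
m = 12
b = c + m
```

bool + int returns int (True is 1, so 1 + 12 = 13)

int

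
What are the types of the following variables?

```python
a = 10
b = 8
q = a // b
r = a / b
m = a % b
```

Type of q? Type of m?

int // int returns int; int % int returns int

int, int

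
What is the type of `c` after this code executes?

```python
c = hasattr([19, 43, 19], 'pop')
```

hasattr() returns bool

bool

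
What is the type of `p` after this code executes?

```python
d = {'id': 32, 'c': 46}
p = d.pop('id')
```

dict.pop() returns the value (int)

int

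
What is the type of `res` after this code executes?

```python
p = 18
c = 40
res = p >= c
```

Comparison operators return bool

bool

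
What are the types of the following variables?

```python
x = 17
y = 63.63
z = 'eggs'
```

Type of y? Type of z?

y is float; z is str

float, str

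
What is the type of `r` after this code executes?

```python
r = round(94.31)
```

round() with no ndigits arg returns int

int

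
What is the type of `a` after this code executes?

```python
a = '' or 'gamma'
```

'or' returns first truthy value ('gamma', which is str)

str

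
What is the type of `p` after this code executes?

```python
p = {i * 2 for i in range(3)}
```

A set comprehension {expr for x in iterable} produces a set

set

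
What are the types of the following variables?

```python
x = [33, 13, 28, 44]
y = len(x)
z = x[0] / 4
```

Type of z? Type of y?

int / int returns float; len() returns int

float, int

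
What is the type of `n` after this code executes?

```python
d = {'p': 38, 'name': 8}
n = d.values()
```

.values() returns a dict_values view object

dict_values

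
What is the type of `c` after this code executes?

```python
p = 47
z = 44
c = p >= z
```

Comparison operators return bool

bool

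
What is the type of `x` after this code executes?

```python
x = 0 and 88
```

'and' returns the first falsy value (0, which is int)

int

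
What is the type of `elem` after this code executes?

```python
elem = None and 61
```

'and' returns first falsy value (None)

NoneType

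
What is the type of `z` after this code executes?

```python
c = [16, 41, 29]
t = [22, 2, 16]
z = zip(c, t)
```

zip() returns a zip iterator object

zip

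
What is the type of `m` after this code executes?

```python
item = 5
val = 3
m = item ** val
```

int ** positive int returns int (5 ** 3 = 125)

int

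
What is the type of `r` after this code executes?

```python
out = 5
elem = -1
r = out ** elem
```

int ** negative int returns float

float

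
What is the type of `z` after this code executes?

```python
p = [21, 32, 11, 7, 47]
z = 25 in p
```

'in' operator returns bool

bool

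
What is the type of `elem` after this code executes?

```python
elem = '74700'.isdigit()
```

str.isdigit() returns bool

bool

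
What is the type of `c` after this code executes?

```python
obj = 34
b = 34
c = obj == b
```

Equality comparison returns bool

bool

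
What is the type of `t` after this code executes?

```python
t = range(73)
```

range() returns a range object

range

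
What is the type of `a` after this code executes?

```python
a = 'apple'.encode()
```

str.encode() returns bytes

bytes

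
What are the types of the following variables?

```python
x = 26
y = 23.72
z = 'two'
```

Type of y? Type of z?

y is float; z is str

float, str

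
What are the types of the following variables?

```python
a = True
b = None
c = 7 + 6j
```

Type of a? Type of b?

a is bool; b is NoneType

bool, NoneType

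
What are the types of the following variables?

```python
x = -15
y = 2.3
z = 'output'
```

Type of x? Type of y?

x is int; y is float

int, float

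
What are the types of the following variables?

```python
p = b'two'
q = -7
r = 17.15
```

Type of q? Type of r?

q is int; r is float

int, float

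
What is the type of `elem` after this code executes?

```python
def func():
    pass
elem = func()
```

A function with no return statement returns None

NoneType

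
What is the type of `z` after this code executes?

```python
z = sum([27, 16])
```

sum() of ints returns int

int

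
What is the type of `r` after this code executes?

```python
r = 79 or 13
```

'or' returns the first truthy value (79, which is int)

int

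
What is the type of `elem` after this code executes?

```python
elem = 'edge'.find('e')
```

str.find() returns int (index, or -1)

int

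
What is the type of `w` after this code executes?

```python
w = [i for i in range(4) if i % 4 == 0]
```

A list comprehension [...] produces a list

list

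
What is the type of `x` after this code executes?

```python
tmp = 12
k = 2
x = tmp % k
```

int % int returns int (12 % 2 = 0)

int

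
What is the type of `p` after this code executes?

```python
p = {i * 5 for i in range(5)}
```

A set comprehension {expr for x in iterable} produces a set

set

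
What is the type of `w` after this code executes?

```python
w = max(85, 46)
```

max() of ints returns int

int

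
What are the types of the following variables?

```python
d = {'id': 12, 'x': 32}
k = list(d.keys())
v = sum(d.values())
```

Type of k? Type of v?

list(...) returns list; sum of int values returns int

list, int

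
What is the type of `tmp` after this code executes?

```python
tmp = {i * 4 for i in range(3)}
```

A set comprehension {expr for x in iterable} produces a set

set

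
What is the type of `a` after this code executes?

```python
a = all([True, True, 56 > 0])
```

all() returns bool

bool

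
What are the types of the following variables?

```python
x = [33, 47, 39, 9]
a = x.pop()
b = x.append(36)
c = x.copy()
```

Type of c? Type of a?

list.copy() returns list; list.pop() returns the element (int)

list, int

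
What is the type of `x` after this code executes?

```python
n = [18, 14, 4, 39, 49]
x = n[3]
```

Indexing a list of ints returns int (n[3] = 39)

int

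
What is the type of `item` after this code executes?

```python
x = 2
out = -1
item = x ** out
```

int ** negative int returns float

float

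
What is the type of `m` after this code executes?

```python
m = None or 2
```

'or' with None returns the other value (2, int)

int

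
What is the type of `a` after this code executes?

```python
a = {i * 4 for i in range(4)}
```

A set comprehension {expr for x in iterable} produces a set

set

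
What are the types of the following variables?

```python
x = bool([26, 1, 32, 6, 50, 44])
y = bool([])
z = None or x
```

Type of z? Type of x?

None or <bool> returns the bool; bool() returns bool

bool, bool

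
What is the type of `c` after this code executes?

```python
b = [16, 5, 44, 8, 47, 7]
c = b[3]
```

Indexing a list of ints returns int (b[3] = 8)

int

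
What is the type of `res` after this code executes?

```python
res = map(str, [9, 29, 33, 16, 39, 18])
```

map() returns a map iterator object

map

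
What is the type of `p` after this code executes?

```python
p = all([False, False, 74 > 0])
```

all() returns bool

bool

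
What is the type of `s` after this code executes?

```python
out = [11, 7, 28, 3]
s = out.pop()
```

list.pop() returns the popped element (int here)

int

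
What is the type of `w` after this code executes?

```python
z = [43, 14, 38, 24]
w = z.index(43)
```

list.index() returns int

int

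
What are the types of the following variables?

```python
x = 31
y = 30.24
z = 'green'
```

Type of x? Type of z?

x is int; z is str

int, str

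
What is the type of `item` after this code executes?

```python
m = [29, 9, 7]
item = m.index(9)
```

list.index() returns int

int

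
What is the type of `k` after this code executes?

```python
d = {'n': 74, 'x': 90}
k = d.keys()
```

.keys() returns a dict_keys view object

dict_keys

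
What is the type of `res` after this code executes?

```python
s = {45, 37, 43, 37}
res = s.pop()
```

Popping from a set of ints returns int

int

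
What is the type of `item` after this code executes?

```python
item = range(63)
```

range() returns a range object

range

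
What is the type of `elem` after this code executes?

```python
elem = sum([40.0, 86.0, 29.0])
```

sum() of floats returns float

float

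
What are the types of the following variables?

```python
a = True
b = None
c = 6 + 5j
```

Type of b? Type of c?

b is NoneType; c is complex

NoneType, complex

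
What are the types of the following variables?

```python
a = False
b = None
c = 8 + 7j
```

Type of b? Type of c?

b is NoneType; c is complex

NoneType, complex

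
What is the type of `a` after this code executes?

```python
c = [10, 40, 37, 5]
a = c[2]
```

Indexing a list of ints returns int (c[2] = 37)

int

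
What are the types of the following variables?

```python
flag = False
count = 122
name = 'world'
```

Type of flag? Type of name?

flag is bool; name is str

bool, str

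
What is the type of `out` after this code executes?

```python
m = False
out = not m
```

'not' always returns bool

bool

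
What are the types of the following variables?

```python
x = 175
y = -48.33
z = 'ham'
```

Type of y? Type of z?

y is float; z is str

float, str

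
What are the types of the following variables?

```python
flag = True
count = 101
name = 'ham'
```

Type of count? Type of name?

count is int; name is str

int, str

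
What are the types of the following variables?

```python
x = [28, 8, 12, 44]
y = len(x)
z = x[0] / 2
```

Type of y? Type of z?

len() returns int; int / int returns float

int, float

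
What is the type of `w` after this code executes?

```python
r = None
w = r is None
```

'is' comparison returns bool

bool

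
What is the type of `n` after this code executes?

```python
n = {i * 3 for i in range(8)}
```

A set comprehension {expr for x in iterable} produces a set

set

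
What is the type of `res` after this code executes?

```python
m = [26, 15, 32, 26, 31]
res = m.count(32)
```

list.count() returns int

int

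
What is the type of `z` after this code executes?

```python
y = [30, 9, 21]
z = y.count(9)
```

list.count() returns int

int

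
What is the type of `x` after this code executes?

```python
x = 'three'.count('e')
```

str.count() returns int

int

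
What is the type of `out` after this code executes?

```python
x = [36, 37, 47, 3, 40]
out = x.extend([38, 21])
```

list.extend() returns None

NoneType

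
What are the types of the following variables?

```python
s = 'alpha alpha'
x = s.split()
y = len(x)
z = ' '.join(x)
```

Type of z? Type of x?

str.join() returns str; str.split() returns list

str, list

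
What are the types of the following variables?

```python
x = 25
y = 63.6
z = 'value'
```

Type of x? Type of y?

x is int; y is float

int, float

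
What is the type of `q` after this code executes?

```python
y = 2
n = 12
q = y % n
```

int % int returns int (2 % 12 = 2)

int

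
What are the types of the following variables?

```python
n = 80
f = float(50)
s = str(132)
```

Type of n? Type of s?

n is int; s is str

int, str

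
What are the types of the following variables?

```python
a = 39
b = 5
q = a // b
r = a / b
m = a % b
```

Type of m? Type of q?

int % int returns int; int // int returns int

int, int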